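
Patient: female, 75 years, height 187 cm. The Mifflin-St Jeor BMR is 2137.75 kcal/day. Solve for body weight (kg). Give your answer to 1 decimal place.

150.5 kg

2137.75 = 10·W + 6.25(187) − 5(75) − 161
10·W = 2137.75 − 632.75 = 1505, so W = 150.5 kg.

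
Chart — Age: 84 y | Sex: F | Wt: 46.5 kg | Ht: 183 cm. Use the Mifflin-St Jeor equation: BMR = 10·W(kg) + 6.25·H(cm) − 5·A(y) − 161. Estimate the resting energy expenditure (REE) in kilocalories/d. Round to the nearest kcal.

1028 kilocalories/d

Mifflin-St Jeor (female): BMR = 10(46.5) + 6.25(183) − 5(84) − 161 = 465 + 1143.75 − 420 − 161 = 1027.75 kcal/day.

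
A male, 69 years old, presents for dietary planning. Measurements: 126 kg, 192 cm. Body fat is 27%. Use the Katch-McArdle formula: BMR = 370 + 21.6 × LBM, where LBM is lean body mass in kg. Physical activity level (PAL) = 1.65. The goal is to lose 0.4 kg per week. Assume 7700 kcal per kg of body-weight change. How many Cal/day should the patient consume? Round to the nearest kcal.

3449 Cal/day

LBM = 126 × (1 − 0.27) = 91.98 kg. Katch-McArdle: BMR = 370 + 21.6 × 91.98 = 2356.768 kcal/day.
TEE = 2356.768 × 1.65 = 3888.6672 kcal/day.
Required daily deficit = 0.4 × 7700 ÷ 7 = 440 kcal/day.
Target intake = 3888.6672 − 440 = 3448.6672 kcal/day.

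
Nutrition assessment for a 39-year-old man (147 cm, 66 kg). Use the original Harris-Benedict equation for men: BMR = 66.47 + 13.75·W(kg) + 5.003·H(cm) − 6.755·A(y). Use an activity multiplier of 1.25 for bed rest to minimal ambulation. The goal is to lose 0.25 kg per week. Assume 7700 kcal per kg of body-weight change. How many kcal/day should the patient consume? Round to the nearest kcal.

1532 kcal/day

Harris-Benedict: BMR = 66.47 + 13.75(66) + 5.003(147) − 6.755(39) = 1445.966 kcal/day.
TEE = 1445.966 × 1.25 = 1807.4575 kcal/day.
Required daily deficit = 0.25 × 7700 ÷ 7 = 275 kcal/day.
Target intake = 1807.4575 − 275 = 1532.4575 kcal/day.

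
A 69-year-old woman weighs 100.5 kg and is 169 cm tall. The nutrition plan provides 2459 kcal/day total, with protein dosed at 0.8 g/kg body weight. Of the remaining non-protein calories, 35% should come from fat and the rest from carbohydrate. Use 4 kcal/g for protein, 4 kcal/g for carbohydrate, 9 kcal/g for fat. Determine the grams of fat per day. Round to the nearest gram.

Protein = 0.8 × 100.5 = 80.4 g → 80.4 × 4 = 321.6 kcal.
Non-protein calories = 2459 − 321.6 = 2137.4 kcal.
Fat: 35% × 2137.4 = 748.09 kcal; carbohydrate: 1389.31 kcal.
Fat: 748.09 kcal ÷ 9 kcal/g = 83.1211 g.

83 g/day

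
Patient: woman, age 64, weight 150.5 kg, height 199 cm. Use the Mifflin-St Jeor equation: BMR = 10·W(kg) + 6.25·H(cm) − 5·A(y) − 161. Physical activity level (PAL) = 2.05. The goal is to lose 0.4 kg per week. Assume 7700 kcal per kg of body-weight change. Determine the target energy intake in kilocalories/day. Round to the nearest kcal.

4209 kilocalories/day

Mifflin-St Jeor (female): BMR = 10(150.5) + 6.25(199) − 5(64) − 161 = 1505 + 1243.75 − 320 − 161 = 2267.75 kcal/day.
TEE = 2267.75 × 2.05 = 4648.8875 kcal/day.
Required daily deficit = 0.4 × 7700 ÷ 7 = 440 kcal/day.
Target intake = 4648.8875 − 440 = 4208.8875 kcal/day.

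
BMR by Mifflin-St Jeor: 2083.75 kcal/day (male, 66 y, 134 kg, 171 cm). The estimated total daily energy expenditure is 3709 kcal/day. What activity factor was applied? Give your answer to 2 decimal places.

1.78

Activity factor = TEE ÷ BMR = 3709 ÷ 2083.75 = 1.78.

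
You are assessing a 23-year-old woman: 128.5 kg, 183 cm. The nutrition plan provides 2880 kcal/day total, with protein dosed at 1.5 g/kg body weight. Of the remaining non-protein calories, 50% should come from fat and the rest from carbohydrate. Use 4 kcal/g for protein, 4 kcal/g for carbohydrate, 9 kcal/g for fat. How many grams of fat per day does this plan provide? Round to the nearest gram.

Protein = 1.5 × 128.5 = 192.75 g → 192.75 × 4 = 771 kcal.
Non-protein calories = 2880 − 771 = 2109 kcal.
Fat: 50% × 2109 = 1054.5 kcal; carbohydrate: 1054.5 kcal.
Fat: 1054.5 kcal ÷ 9 kcal/g = 117.1667 g.

117 g/day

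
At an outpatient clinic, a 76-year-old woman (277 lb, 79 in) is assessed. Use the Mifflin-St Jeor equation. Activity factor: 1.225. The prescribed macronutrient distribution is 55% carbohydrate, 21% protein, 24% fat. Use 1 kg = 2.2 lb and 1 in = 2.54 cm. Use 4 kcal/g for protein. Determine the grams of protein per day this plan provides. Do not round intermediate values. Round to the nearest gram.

127 g/day

Convert to metric: weight = 277 ÷ 2.2 = 125.9091 kg; height = 79 × 2.54 = 200.66 cm.
Mifflin-St Jeor (female): BMR = 10(125.9091) + 6.25(200.66) − 5(76) − 161 = 1259.0909 + 1254.125 − 380 − 161 = 1972.2159 kcal/day.
TEE = 1972.2159 × 1.225 = 2415.9645 kcal/day.
Protein energy = 21% × 2415.9645 = 507.3525 kcal.
Protein = 507.3525 ÷ 4 kcal/g = 126.8381 g.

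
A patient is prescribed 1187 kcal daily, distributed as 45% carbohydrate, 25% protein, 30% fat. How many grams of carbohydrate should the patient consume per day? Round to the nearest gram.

Carbohydrate energy = 45% × 1187 = 534.15 kcal.
At 4 kcal/g: 534.15 ÷ 4 = 133.5375 g.

134 g/day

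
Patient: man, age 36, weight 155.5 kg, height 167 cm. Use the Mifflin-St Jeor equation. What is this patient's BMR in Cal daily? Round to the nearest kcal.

Mifflin-St Jeor (male): BMR = 10(155.5) + 6.25(167) − 5(36) + 5 = 1555 + 1043.75 − 180 + 5 = 2423.75 kcal/day.

2424 Cal daily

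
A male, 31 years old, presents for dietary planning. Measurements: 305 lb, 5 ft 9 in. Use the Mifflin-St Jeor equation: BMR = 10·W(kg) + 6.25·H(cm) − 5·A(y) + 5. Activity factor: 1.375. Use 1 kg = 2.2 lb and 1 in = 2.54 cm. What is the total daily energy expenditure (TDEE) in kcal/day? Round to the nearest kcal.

3206 kcal/day

Convert to metric: weight = 305 ÷ 2.2 = 138.6364 kg; height = (5×12 + 9) × 2.54 = 69 × 2.54 = 175.26 cm.
Mifflin-St Jeor (male): BMR = 10(138.6364) + 6.25(175.26) − 5(31) + 5 = 1386.3636 + 1095.375 − 155 + 5 = 2331.7386 kcal/day.
TEE = BMR × activity factor = 2331.7386 × 1.375 = 3206.1406 kcal/day.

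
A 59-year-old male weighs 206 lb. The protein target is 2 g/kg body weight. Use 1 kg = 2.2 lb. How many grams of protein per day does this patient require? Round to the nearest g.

Weight in kg = 206 ÷ 2.2 = 93.6364 kg.
Protein = 2 g/kg × 93.6364 kg = 187.2727 g/day.

187 g/day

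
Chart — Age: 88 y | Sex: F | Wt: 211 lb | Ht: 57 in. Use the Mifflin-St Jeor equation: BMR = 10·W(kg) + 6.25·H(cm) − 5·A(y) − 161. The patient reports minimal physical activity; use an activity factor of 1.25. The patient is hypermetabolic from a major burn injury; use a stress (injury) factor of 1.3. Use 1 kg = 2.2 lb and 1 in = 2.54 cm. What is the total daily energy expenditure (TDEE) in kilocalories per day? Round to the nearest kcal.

Convert to metric: weight = 211 ÷ 2.2 = 95.9091 kg; height = 57 × 2.54 = 144.78 cm.
Mifflin-St Jeor (female): BMR = 10(95.9091) + 6.25(144.78) − 5(88) − 161 = 959.0909 + 904.875 − 440 − 161 = 1262.9659 kcal/day.
TEE = BMR × activity factor = 1262.9659 × 1.25 = 1578.7074 kcal/day.
Apply stress factor: 1578.7074 × 1.3 = 2052.3196 kcal/day.

2052 kilocalories per day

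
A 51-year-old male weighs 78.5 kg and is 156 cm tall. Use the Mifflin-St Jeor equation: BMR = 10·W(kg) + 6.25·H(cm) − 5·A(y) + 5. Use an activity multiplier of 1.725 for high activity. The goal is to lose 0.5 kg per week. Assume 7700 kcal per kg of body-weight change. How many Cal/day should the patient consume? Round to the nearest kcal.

2055 Cal/day

Mifflin-St Jeor (male): BMR = 10(78.5) + 6.25(156) − 5(51) + 5 = 785 + 975 − 255 + 5 = 1510 kcal/day.
TEE = 1510 × 1.725 = 2604.75 kcal/day.
Required daily deficit = 0.5 × 7700 ÷ 7 = 550 kcal/day.
Target intake = 2604.75 − 550 = 2054.75 kcal/day.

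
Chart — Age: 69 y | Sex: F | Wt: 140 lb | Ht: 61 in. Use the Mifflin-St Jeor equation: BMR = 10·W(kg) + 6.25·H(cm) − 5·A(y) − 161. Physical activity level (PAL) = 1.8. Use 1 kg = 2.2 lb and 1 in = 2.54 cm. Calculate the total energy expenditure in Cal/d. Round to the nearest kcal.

Convert to metric: weight = 140 ÷ 2.2 = 63.6364 kg; height = 61 × 2.54 = 154.94 cm.
Mifflin-St Jeor (female): BMR = 10(63.6364) + 6.25(154.94) − 5(69) − 161 = 636.3636 + 968.375 − 345 − 161 = 1098.7386 kcal/day.
TEE = BMR × activity factor = 1098.7386 × 1.8 = 1977.7295 kcal/day.

1978 Cal/d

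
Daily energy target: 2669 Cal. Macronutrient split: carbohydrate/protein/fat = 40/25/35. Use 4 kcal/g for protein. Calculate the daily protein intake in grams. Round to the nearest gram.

167 g/day

Protein energy = 25% × 2669 = 667.25 kcal.
At 4 kcal/g: 667.25 ÷ 4 = 166.8125 g.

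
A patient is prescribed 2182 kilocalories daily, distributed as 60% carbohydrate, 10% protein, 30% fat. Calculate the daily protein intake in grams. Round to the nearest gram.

55 g/day

Protein energy = 10% × 2182 = 218.2 kcal.
At 4 kcal/g: 218.2 ÷ 4 = 54.55 g.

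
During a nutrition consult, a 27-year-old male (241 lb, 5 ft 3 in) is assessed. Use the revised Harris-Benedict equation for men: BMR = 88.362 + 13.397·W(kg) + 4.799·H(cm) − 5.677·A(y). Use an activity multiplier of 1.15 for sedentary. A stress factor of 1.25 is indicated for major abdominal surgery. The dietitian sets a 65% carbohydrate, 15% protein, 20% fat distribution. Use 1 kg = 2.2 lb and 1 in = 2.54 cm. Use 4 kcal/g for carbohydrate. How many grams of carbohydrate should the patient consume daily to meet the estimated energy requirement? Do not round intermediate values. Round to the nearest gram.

507 g/day

Convert to metric: weight = 241 ÷ 2.2 = 109.5455 kg; height = (5×12 + 3) × 2.54 = 63 × 2.54 = 160.02 cm.
Harris-Benedict: BMR = 88.362 + 13.397(109.5455) + 4.799(160.02) − 5.677(27) = 2170.5994 kcal/day.
TEE = 2170.5994 × 1.15 = 2496.1893 kcal/day.
With stress factor 1.25: 2496.1893 × 1.25 = 3120.2367 kcal/day.
Carbohydrate energy = 65% × 3120.2367 = 2028.1538 kcal.
Carbohydrate = 2028.1538 ÷ 4 kcal/g = 507.0385 g.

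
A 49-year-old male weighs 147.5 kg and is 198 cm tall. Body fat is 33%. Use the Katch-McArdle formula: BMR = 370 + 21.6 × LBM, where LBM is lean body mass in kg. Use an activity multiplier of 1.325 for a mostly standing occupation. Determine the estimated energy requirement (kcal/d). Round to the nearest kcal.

3319 kcal/d

LBM = 147.5 × (1 − 0.33) = 98.825 kg. Katch-McArdle: BMR = 370 + 21.6 × 98.825 = 2504.62 kcal/day.
TEE = BMR × activity factor = 2504.62 × 1.325 = 3318.6215 kcal/day.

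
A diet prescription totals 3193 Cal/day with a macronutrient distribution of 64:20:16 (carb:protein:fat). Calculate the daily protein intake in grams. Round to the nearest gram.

Protein energy = 20% × 3193 = 638.6 kcal.
At 4 kcal/g: 638.6 ÷ 4 = 159.65 g.

160 g/day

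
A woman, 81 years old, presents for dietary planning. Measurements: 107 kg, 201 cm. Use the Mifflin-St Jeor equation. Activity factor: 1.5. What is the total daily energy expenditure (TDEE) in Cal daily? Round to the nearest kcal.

2640 Cal daily

Mifflin-St Jeor (female): BMR = 10(107) + 6.25(201) − 5(81) − 161 = 1070 + 1256.25 − 405 − 161 = 1760.25 kcal/day.
TEE = BMR × activity factor = 1760.25 × 1.5 = 2640.375 kcal/day.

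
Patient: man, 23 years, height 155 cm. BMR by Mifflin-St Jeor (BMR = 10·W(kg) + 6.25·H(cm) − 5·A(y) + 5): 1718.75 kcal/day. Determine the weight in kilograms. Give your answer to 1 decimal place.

1718.75 = 10·W + 6.25(155) − 5(23) + 5
10·W = 1718.75 − 858.75 = 860, so W = 86 kg.

86.0 kg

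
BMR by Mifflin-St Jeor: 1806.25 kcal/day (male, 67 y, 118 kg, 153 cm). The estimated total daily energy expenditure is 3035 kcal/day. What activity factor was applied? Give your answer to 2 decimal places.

Activity factor = TEE ÷ BMR = 3035 ÷ 1806.25 = 1.68.

1.68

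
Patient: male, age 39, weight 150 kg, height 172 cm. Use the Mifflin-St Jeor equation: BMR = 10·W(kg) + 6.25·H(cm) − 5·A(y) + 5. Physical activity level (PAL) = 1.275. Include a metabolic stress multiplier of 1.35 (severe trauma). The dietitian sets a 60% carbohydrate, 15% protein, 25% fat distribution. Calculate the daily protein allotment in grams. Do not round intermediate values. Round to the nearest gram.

154 g/day

Mifflin-St Jeor (male): BMR = 10(150) + 6.25(172) − 5(39) + 5 = 1500 + 1075 − 195 + 5 = 2385 kcal/day.
TEE = 2385 × 1.275 = 3040.875 kcal/day.
With stress factor 1.35: 3040.875 × 1.35 = 4105.1813 kcal/day.
Protein energy = 15% × 4105.1813 = 615.7772 kcal.
Protein = 615.7772 ÷ 4 kcal/g = 153.9443 g.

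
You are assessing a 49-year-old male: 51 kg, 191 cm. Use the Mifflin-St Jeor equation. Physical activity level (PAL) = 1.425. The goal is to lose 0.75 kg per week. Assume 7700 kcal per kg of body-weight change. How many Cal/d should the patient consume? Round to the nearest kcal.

1261 Cal/d

Mifflin-St Jeor (male): BMR = 10(51) + 6.25(191) − 5(49) + 5 = 510 + 1193.75 − 245 + 5 = 1463.75 kcal/day.
TEE = 1463.75 × 1.425 = 2085.8438 kcal/day.
Required daily deficit = 0.75 × 7700 ÷ 7 = 825 kcal/day.
Target intake = 2085.8438 − 825 = 1260.8438 kcal/day.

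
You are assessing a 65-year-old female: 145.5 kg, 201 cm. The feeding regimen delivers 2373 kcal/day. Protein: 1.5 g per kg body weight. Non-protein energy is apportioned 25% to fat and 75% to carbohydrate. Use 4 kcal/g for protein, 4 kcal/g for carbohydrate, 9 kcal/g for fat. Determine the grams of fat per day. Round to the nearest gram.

Protein = 1.5 × 145.5 = 218.25 g → 218.25 × 4 = 873 kcal.
Non-protein calories = 2373 − 873 = 1500 kcal.
Fat: 25% × 1500 = 375 kcal; carbohydrate: 1125 kcal.
Fat: 375 kcal ÷ 9 kcal/g = 41.6667 g.

42 g/day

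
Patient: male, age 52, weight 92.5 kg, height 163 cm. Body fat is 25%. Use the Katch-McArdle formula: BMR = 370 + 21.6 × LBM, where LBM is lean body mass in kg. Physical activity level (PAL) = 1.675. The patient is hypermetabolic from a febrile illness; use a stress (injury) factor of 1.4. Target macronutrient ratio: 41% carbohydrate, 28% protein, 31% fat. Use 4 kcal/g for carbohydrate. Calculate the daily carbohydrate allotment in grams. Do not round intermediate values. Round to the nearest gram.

449 g/day

LBM = 92.5 × (1 − 0.25) = 69.375 kg. Katch-McArdle: BMR = 370 + 21.6 × 69.375 = 1868.5 kcal/day.
TEE = 1868.5 × 1.675 = 3129.7375 kcal/day.
With stress factor 1.4: 3129.7375 × 1.4 = 4381.6325 kcal/day.
Carbohydrate energy = 41% × 4381.6325 = 1796.4693 kcal.
Carbohydrate = 1796.4693 ÷ 4 kcal/g = 449.1173 g.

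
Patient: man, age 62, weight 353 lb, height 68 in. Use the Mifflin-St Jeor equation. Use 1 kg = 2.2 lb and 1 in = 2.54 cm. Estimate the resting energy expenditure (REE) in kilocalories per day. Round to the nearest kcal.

Convert to metric: weight = 353 ÷ 2.2 = 160.4545 kg; height = 68 × 2.54 = 172.72 cm.
Mifflin-St Jeor (male): BMR = 10(160.4545) + 6.25(172.72) − 5(62) + 5 = 1604.5455 + 1079.5 − 310 + 5 = 2379.0455 kcal/day.

2379 kilocalories per day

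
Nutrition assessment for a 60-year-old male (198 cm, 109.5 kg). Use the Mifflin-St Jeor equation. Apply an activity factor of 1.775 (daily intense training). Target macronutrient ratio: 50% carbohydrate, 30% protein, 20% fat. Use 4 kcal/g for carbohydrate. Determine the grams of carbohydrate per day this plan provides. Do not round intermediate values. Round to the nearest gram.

452 g/day

Mifflin-St Jeor (male): BMR = 10(109.5) + 6.25(198) − 5(60) + 5 = 1095 + 1237.5 − 300 + 5 = 2037.5 kcal/day.
TEE = 2037.5 × 1.775 = 3616.5625 kcal/day.
Carbohydrate energy = 50% × 3616.5625 = 1808.2813 kcal.
Carbohydrate = 1808.2813 ÷ 4 kcal/g = 452.0703 g.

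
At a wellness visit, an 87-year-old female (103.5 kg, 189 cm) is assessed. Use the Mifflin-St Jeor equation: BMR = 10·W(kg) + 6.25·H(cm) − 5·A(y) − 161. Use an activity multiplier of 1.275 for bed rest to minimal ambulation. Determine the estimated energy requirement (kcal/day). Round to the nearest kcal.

2066 kcal/day

Mifflin-St Jeor (female): BMR = 10(103.5) + 6.25(189) − 5(87) − 161 = 1035 + 1181.25 − 435 − 161 = 1620.25 kcal/day.
TEE = BMR × activity factor = 1620.25 × 1.275 = 2065.8188 kcal/day.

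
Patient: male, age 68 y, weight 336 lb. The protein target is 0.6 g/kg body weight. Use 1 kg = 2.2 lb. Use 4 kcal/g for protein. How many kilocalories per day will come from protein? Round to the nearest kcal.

367 kcal/day

Weight in kg = 336 ÷ 2.2 = 152.7273 kg.
Protein = 0.6 g/kg × 152.7273 kg = 91.6364 g/day.
Protein energy = 91.6364 g × 4 kcal/g = 366.5455 kcal/day.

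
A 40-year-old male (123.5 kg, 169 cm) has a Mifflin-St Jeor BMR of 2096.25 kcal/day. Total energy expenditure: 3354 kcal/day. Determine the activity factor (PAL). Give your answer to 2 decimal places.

1.60

Activity factor = TEE ÷ BMR = 3354 ÷ 2096.25 = 1.6.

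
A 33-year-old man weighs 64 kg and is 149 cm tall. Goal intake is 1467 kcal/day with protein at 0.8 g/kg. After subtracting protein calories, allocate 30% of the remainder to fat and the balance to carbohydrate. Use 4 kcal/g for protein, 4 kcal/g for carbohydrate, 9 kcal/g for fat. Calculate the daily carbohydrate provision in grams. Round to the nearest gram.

221 g/day

Protein = 0.8 × 64 = 51.2 g → 51.2 × 4 = 204.8 kcal.
Non-protein calories = 1467 − 204.8 = 1262.2 kcal.
Fat: 30% × 1262.2 = 378.66 kcal; carbohydrate: 883.54 kcal.
Carbohydrate: 883.54 kcal ÷ 4 kcal/g = 220.885 g.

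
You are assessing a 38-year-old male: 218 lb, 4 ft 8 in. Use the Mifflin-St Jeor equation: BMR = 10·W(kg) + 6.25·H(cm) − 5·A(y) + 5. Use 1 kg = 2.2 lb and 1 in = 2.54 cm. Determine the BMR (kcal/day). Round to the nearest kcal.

Convert to metric: weight = 218 ÷ 2.2 = 99.0909 kg; height = (4×12 + 8) × 2.54 = 56 × 2.54 = 142.24 cm.
Mifflin-St Jeor (male): BMR = 10(99.0909) + 6.25(142.24) − 5(38) + 5 = 990.9091 + 889 − 190 + 5 = 1694.9091 kcal/day.

1695 kcal/day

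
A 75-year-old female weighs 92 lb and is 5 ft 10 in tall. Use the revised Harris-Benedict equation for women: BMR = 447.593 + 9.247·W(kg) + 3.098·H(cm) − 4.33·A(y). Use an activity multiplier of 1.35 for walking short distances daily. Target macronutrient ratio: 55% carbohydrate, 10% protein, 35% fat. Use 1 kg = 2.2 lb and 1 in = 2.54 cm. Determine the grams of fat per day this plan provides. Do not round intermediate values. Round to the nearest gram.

56 g/day

Convert to metric: weight = 92 ÷ 2.2 = 41.8182 kg; height = (5×12 + 10) × 2.54 = 70 × 2.54 = 177.8 cm.
Harris-Benedict: BMR = 447.593 + 9.247(41.8182) + 3.098(177.8) − 4.33(75) = 1060.3601 kcal/day.
TEE = 1060.3601 × 1.35 = 1431.4862 kcal/day.
Fat energy = 35% × 1431.4862 = 501.0202 kcal.
Fat = 501.0202 ÷ 9 kcal/g = 55.6689 g.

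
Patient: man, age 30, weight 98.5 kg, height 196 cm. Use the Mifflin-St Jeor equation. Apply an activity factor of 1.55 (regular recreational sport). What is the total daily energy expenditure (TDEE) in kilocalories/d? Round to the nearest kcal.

3201 kilocalories/d

Mifflin-St Jeor (male): BMR = 10(98.5) + 6.25(196) − 5(30) + 5 = 985 + 1225 − 150 + 5 = 2065 kcal/day.
TEE = BMR × activity factor = 2065 × 1.55 = 3200.75 kcal/day.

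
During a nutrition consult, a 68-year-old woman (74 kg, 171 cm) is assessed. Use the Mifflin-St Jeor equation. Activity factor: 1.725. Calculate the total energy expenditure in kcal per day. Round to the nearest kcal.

Mifflin-St Jeor (female): BMR = 10(74) + 6.25(171) − 5(68) − 161 = 740 + 1068.75 − 340 − 161 = 1307.75 kcal/day.
TEE = BMR × activity factor = 1307.75 × 1.725 = 2255.8688 kcal/day.

2256 kcal per day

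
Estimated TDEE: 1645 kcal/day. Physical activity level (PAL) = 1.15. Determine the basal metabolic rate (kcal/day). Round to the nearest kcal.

1430 kcal/day

BMR = TEE ÷ activity factor = 1645 ÷ 1.15 = 1430.4348 kcal/day.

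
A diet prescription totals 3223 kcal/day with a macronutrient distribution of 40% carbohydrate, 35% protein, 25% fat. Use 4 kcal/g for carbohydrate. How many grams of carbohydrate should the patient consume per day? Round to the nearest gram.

Carbohydrate energy = 40% × 3223 = 1289.2 kcal.
At 4 kcal/g: 1289.2 ÷ 4 = 322.3 g.

322 g/day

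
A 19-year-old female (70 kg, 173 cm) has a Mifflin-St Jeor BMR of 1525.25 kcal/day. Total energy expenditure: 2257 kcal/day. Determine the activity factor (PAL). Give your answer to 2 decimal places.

Activity factor = TEE ÷ BMR = 2257 ÷ 1525.25 = 1.48.

1.48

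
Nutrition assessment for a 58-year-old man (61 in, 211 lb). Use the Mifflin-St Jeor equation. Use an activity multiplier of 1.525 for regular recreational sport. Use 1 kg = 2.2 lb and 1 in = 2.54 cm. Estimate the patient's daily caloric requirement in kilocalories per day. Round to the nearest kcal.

Convert to metric: weight = 211 ÷ 2.2 = 95.9091 kg; height = 61 × 2.54 = 154.94 cm.
Mifflin-St Jeor (male): BMR = 10(95.9091) + 6.25(154.94) − 5(58) + 5 = 959.0909 + 968.375 − 290 + 5 = 1642.4659 kcal/day.
TEE = BMR × activity factor = 1642.4659 × 1.525 = 2504.7605 kcal/day.

2505 kilocalories per day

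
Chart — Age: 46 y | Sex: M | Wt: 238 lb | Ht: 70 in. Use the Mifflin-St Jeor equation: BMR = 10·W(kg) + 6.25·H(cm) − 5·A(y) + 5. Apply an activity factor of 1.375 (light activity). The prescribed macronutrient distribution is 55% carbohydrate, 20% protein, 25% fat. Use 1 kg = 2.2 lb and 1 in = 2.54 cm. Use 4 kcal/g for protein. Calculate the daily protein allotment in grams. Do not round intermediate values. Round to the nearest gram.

135 g/day

Convert to metric: weight = 238 ÷ 2.2 = 108.1818 kg; height = 70 × 2.54 = 177.8 cm.
Mifflin-St Jeor (male): BMR = 10(108.1818) + 6.25(177.8) − 5(46) + 5 = 1081.8182 + 1111.25 − 230 + 5 = 1968.0682 kcal/day.
TEE = 1968.0682 × 1.375 = 2706.0938 kcal/day.
Protein energy = 20% × 2706.0938 = 541.2188 kcal.
Protein = 541.2188 ÷ 4 kcal/g = 135.3047 g.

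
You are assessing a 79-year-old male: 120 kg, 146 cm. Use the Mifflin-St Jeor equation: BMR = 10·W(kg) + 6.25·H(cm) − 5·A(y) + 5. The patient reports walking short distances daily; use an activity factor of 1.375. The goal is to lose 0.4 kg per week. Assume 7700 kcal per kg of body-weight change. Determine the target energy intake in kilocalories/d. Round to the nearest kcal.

1928 kilocalories/d

Mifflin-St Jeor (male): BMR = 10(120) + 6.25(146) − 5(79) + 5 = 1200 + 912.5 − 395 + 5 = 1722.5 kcal/day.
TEE = 1722.5 × 1.375 = 2368.4375 kcal/day.
Required daily deficit = 0.4 × 7700 ÷ 7 = 440 kcal/day.
Target intake = 2368.4375 − 440 = 1928.4375 kcal/day.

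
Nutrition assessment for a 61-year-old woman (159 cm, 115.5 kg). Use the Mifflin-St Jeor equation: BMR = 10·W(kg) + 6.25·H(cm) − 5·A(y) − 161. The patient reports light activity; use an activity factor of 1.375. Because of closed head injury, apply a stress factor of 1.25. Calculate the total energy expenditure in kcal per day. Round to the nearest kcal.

Mifflin-St Jeor (female): BMR = 10(115.5) + 6.25(159) − 5(61) − 161 = 1155 + 993.75 − 305 − 161 = 1682.75 kcal/day.
TEE = BMR × activity factor = 1682.75 × 1.375 = 2313.7813 kcal/day.
Apply stress factor: 2313.7813 × 1.25 = 2892.2266 kcal/day.

2892 kcal per day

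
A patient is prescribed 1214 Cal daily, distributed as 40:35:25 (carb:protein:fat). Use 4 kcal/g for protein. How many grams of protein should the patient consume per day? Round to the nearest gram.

Protein energy = 35% × 1214 = 424.9 kcal.
At 4 kcal/g: 424.9 ÷ 4 = 106.225 g.

106 g/day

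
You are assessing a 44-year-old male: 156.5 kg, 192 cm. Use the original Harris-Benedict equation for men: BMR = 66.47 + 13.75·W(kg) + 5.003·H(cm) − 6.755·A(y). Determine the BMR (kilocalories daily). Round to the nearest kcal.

Harris-Benedict: BMR = 66.47 + 13.75(156.5) + 5.003(192) − 6.755(44) = 2881.701 kcal/day.

2882 kilocalories daily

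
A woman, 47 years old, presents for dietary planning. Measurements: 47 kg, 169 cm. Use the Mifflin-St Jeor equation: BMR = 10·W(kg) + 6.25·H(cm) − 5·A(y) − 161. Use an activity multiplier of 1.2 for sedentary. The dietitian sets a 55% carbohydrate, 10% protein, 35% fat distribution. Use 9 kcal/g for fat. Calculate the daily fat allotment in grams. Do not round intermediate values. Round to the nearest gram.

Mifflin-St Jeor (female): BMR = 10(47) + 6.25(169) − 5(47) − 161 = 470 + 1056.25 − 235 − 161 = 1130.25 kcal/day.
TEE = 1130.25 × 1.2 = 1356.3 kcal/day.
Fat energy = 35% × 1356.3 = 474.705 kcal.
Fat = 474.705 ÷ 9 kcal/g = 52.745 g.

53 g/day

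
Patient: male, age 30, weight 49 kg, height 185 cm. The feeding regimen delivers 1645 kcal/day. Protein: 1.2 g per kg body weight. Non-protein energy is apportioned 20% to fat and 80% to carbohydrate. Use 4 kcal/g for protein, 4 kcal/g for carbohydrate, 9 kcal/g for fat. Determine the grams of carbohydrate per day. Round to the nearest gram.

Protein = 1.2 × 49 = 58.8 g → 58.8 × 4 = 235.2 kcal.
Non-protein calories = 1645 − 235.2 = 1409.8 kcal.
Fat: 20% × 1409.8 = 281.96 kcal; carbohydrate: 1127.84 kcal.
Carbohydrate: 1127.84 kcal ÷ 4 kcal/g = 281.96 g.

282 g/day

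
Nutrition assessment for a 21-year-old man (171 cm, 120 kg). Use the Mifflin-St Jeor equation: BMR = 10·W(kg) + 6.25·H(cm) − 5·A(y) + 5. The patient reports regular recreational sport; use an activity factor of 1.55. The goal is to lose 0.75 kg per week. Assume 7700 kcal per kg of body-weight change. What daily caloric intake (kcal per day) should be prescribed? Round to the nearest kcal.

2537 kcal per day

Mifflin-St Jeor (male): BMR = 10(120) + 6.25(171) − 5(21) + 5 = 1200 + 1068.75 − 105 + 5 = 2168.75 kcal/day.
TEE = 2168.75 × 1.55 = 3361.5625 kcal/day.
Required daily deficit = 0.75 × 7700 ÷ 7 = 825 kcal/day.
Target intake = 3361.5625 − 825 = 2536.5625 kcal/day.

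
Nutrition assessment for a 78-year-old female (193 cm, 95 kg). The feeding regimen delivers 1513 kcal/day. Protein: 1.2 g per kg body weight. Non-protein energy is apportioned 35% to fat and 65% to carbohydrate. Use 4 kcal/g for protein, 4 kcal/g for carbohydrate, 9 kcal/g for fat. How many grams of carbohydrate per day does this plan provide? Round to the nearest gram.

Protein = 1.2 × 95 = 114 g → 114 × 4 = 456 kcal.
Non-protein calories = 1513 − 456 = 1057 kcal.
Fat: 35% × 1057 = 369.95 kcal; carbohydrate: 687.05 kcal.
Carbohydrate: 687.05 kcal ÷ 4 kcal/g = 171.7625 g.

172 g/day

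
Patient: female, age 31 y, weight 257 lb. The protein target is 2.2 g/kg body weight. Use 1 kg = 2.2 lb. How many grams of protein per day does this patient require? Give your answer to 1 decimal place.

257.0 g/day

Weight in kg = 257 ÷ 2.2 = 116.8182 kg.
Protein = 2.2 g/kg × 116.8182 kg = 257 g/day.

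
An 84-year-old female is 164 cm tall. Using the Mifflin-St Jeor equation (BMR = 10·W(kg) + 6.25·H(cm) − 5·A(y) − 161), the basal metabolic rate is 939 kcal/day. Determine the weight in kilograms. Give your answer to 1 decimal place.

49.5 kg

939 = 10·W + 6.25(164) − 5(84) − 161
10·W = 939 − 444 = 495, so W = 49.5 kg.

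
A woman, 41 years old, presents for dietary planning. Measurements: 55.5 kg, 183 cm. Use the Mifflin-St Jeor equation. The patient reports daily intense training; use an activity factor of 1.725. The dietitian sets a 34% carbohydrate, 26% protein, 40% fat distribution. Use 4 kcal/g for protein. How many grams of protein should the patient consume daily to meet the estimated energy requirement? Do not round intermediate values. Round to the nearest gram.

Mifflin-St Jeor (female): BMR = 10(55.5) + 6.25(183) − 5(41) − 161 = 555 + 1143.75 − 205 − 161 = 1332.75 kcal/day.
TEE = 1332.75 × 1.725 = 2298.9938 kcal/day.
Protein energy = 26% × 2298.9938 = 597.7384 kcal.
Protein = 597.7384 ÷ 4 kcal/g = 149.4346 g.

149 g/day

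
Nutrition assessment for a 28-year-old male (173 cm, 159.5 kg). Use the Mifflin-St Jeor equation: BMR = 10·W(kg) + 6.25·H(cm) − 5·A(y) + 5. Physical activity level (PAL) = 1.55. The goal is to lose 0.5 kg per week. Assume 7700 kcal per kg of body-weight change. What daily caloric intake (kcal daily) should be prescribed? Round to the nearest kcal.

3389 kcal daily

Mifflin-St Jeor (male): BMR = 10(159.5) + 6.25(173) − 5(28) + 5 = 1595 + 1081.25 − 140 + 5 = 2541.25 kcal/day.
TEE = 2541.25 × 1.55 = 3938.9375 kcal/day.
Required daily deficit = 0.5 × 7700 ÷ 7 = 550 kcal/day.
Target intake = 3938.9375 − 550 = 3388.9375 kcal/day.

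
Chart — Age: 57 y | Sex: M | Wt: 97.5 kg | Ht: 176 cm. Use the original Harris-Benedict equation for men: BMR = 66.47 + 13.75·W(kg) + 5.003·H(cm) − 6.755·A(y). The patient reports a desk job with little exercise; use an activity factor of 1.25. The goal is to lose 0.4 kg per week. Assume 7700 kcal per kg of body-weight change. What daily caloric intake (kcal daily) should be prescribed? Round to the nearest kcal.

Harris-Benedict: BMR = 66.47 + 13.75(97.5) + 5.003(176) − 6.755(57) = 1902.588 kcal/day.
TEE = 1902.588 × 1.25 = 2378.235 kcal/day.
Required daily deficit = 0.4 × 7700 ÷ 7 = 440 kcal/day.
Target intake = 2378.235 − 440 = 1938.235 kcal/day.

1938 kcal daily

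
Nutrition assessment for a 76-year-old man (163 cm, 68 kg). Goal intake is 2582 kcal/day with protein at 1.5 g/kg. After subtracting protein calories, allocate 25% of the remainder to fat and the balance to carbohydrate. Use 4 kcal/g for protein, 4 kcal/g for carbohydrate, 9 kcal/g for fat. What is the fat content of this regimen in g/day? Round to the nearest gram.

Protein = 1.5 × 68 = 102 g → 102 × 4 = 408 kcal.
Non-protein calories = 2582 − 408 = 2174 kcal.
Fat: 25% × 2174 = 543.5 kcal; carbohydrate: 1630.5 kcal.
Fat: 543.5 kcal ÷ 9 kcal/g = 60.3889 g.

60 g/day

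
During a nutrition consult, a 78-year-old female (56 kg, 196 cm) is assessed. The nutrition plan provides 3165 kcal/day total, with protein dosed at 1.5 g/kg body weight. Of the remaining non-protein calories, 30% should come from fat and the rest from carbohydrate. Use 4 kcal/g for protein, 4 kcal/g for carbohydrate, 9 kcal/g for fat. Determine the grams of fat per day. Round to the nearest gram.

94 g/day

Protein = 1.5 × 56 = 84 g → 84 × 4 = 336 kcal.
Non-protein calories = 3165 − 336 = 2829 kcal.
Fat: 30% × 2829 = 848.7 kcal; carbohydrate: 1980.3 kcal.
Fat: 848.7 kcal ÷ 9 kcal/g = 94.3 g.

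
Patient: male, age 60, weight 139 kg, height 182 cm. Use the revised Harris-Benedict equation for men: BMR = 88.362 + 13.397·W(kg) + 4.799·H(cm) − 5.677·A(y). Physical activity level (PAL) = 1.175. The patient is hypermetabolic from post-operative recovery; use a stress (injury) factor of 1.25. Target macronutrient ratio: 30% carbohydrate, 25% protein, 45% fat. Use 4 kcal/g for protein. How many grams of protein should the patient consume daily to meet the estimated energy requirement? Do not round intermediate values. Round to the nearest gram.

228 g/day

Harris-Benedict: BMR = 88.362 + 13.397(139) + 4.799(182) − 5.677(60) = 2483.343 kcal/day.
TEE = 2483.343 × 1.175 = 2917.928 kcal/day.
With stress factor 1.25: 2917.928 × 1.25 = 3647.41 kcal/day.
Protein energy = 25% × 3647.41 = 911.8525 kcal.
Protein = 911.8525 ÷ 4 kcal/g = 227.9631 g.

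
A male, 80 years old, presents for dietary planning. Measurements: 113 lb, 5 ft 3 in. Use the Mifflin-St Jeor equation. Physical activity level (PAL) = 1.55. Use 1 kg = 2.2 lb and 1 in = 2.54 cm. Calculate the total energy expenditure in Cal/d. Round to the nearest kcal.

1734 Cal/d

Convert to metric: weight = 113 ÷ 2.2 = 51.3636 kg; height = (5×12 + 3) × 2.54 = 63 × 2.54 = 160.02 cm.
Mifflin-St Jeor (male): BMR = 10(51.3636) + 6.25(160.02) − 5(80) + 5 = 513.6364 + 1000.125 − 400 + 5 = 1118.7614 kcal/day.
TEE = BMR × activity factor = 1118.7614 × 1.55 = 1734.0801 kcal/day.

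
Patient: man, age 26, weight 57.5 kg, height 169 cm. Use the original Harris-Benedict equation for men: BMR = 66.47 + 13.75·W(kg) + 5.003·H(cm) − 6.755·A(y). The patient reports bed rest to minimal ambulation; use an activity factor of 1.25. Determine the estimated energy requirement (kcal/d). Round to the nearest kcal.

1909 kcal/d

Harris-Benedict: BMR = 66.47 + 13.75(57.5) + 5.003(169) − 6.755(26) = 1526.972 kcal/day.
TEE = BMR × activity factor = 1526.972 × 1.25 = 1908.715 kcal/day.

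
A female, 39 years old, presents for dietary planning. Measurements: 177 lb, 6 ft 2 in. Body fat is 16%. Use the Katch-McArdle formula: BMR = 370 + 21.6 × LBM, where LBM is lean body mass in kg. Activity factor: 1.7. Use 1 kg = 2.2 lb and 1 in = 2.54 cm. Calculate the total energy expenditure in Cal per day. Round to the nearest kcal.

Convert to metric: weight = 177 ÷ 2.2 = 80.4545 kg; height = (6×12 + 2) × 2.54 = 74 × 2.54 = 187.96 cm.
LBM = 80.4545 × (1 − 0.16) = 67.5818 kg. Katch-McArdle: BMR = 370 + 21.6 × 67.5818 = 1829.7673 kcal/day.
TEE = BMR × activity factor = 1829.7673 × 1.7 = 3110.6044 kcal/day.

3111 Cal per day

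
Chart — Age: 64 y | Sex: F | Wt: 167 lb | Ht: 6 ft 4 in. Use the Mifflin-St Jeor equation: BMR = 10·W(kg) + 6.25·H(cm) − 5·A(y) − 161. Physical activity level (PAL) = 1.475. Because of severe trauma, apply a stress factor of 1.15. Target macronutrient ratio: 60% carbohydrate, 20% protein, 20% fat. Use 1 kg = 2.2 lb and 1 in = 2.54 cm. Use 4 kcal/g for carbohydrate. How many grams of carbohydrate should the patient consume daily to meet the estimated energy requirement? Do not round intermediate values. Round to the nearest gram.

Convert to metric: weight = 167 ÷ 2.2 = 75.9091 kg; height = (6×12 + 4) × 2.54 = 76 × 2.54 = 193.04 cm.
Mifflin-St Jeor (female): BMR = 10(75.9091) + 6.25(193.04) − 5(64) − 161 = 759.0909 + 1206.5 − 320 − 161 = 1484.5909 kcal/day.
TEE = 1484.5909 × 1.475 = 2189.7716 kcal/day.
With stress factor 1.15: 2189.7716 × 1.15 = 2518.2373 kcal/day.
Carbohydrate energy = 60% × 2518.2373 = 1510.9424 kcal.
Carbohydrate = 1510.9424 ÷ 4 kcal/g = 377.7356 g.

378 g/day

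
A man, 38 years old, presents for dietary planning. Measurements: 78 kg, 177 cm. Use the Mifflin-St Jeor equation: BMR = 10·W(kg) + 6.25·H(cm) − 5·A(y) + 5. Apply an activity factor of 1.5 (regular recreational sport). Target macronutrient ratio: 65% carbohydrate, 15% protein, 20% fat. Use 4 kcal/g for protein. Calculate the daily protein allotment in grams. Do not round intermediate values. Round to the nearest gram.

96 g/day

Mifflin-St Jeor (male): BMR = 10(78) + 6.25(177) − 5(38) + 5 = 780 + 1106.25 − 190 + 5 = 1701.25 kcal/day.
TEE = 1701.25 × 1.5 = 2551.875 kcal/day.
Protein energy = 15% × 2551.875 = 382.7813 kcal.
Protein = 382.7813 ÷ 4 kcal/g = 95.6953 g.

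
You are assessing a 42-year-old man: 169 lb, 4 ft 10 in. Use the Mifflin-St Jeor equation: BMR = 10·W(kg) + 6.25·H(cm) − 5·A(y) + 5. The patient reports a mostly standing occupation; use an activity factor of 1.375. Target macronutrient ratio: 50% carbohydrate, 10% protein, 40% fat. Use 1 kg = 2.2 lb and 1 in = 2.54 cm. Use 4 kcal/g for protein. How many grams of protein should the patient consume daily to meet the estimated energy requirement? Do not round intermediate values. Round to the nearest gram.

51 g/day

Convert to metric: weight = 169 ÷ 2.2 = 76.8182 kg; height = (4×12 + 10) × 2.54 = 58 × 2.54 = 147.32 cm.
Mifflin-St Jeor (male): BMR = 10(76.8182) + 6.25(147.32) − 5(42) + 5 = 768.1818 + 920.75 − 210 + 5 = 1483.9318 kcal/day.
TEE = 1483.9318 × 1.375 = 2040.4063 kcal/day.
Protein energy = 10% × 2040.4063 = 204.0406 kcal.
Protein = 204.0406 ÷ 4 kcal/g = 51.0102 g.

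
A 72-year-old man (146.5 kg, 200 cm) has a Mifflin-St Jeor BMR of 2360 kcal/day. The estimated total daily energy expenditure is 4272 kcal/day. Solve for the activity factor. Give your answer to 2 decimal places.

1.81

Activity factor = TEE ÷ BMR = 4272 ÷ 2360 = 1.81.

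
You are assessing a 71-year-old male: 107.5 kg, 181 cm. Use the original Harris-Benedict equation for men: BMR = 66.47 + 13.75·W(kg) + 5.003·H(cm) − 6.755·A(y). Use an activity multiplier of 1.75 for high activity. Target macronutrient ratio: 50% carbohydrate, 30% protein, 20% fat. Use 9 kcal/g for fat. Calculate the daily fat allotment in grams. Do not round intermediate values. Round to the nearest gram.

77 g/day

Harris-Benedict: BMR = 66.47 + 13.75(107.5) + 5.003(181) − 6.755(71) = 1970.533 kcal/day.
TEE = 1970.533 × 1.75 = 3448.4328 kcal/day.
Fat energy = 20% × 3448.4328 = 689.6866 kcal.
Fat = 689.6866 ÷ 9 kcal/g = 76.6318 g.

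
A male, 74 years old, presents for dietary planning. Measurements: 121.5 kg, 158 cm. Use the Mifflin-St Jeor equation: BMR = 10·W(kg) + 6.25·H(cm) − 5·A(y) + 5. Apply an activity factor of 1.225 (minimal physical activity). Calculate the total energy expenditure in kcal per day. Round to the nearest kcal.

2251 kcal per day

Mifflin-St Jeor (male): BMR = 10(121.5) + 6.25(158) − 5(74) + 5 = 1215 + 987.5 − 370 + 5 = 1837.5 kcal/day.
TEE = BMR × activity factor = 1837.5 × 1.225 = 2250.9375 kcal/day.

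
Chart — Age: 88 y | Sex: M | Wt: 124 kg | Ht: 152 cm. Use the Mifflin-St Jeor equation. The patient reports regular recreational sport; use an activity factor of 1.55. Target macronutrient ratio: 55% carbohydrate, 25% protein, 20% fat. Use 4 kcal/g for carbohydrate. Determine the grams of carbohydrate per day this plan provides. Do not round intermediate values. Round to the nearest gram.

374 g/day

Mifflin-St Jeor (male): BMR = 10(124) + 6.25(152) − 5(88) + 5 = 1240 + 950 − 440 + 5 = 1755 kcal/day.
TEE = 1755 × 1.55 = 2720.25 kcal/day.
Carbohydrate energy = 55% × 2720.25 = 1496.1375 kcal.
Carbohydrate = 1496.1375 ÷ 4 kcal/g = 374.0344 g.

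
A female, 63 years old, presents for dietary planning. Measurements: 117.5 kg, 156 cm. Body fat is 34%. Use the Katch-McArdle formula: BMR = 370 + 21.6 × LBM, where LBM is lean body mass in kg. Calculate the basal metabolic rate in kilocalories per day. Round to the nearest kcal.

LBM = 117.5 × (1 − 0.34) = 77.55 kg. Katch-McArdle: BMR = 370 + 21.6 × 77.55 = 2045.08 kcal/day.

2045 kilocalories per day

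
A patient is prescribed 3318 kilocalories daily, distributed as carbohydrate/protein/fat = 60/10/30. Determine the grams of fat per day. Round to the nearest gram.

111 g/day

Fat energy = 30% × 3318 = 995.4 kcal.
At 9 kcal/g: 995.4 ÷ 9 = 110.6 g.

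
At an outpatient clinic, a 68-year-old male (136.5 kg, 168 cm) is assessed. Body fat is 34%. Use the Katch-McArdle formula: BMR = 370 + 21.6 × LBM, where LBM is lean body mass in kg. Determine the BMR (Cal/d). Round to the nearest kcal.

2316 Cal/d

LBM = 136.5 × (1 − 0.34) = 90.09 kg. Katch-McArdle: BMR = 370 + 21.6 × 90.09 = 2315.944 kcal/day.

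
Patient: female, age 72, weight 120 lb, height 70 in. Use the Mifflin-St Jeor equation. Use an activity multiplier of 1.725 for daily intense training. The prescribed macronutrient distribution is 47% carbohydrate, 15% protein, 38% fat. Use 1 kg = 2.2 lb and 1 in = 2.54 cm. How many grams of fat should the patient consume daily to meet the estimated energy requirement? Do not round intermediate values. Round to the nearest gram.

Convert to metric: weight = 120 ÷ 2.2 = 54.5455 kg; height = 70 × 2.54 = 177.8 cm.
Mifflin-St Jeor (female): BMR = 10(54.5455) + 6.25(177.8) − 5(72) − 161 = 545.4545 + 1111.25 − 360 − 161 = 1135.7045 kcal/day.
TEE = 1135.7045 × 1.725 = 1959.0903 kcal/day.
Fat energy = 38% × 1959.0903 = 744.4543 kcal.
Fat = 744.4543 ÷ 9 kcal/g = 82.7171 g.

83 g/day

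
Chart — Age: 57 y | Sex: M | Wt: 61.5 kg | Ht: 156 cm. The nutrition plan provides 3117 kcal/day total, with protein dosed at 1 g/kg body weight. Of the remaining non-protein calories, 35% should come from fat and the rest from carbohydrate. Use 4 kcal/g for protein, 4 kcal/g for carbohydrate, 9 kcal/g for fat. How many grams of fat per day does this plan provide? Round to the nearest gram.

Protein = 1 × 61.5 = 61.5 g → 61.5 × 4 = 246 kcal.
Non-protein calories = 3117 − 246 = 2871 kcal.
Fat: 35% × 2871 = 1004.85 kcal; carbohydrate: 1866.15 kcal.
Fat: 1004.85 kcal ÷ 9 kcal/g = 111.65 g.

112 g/day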